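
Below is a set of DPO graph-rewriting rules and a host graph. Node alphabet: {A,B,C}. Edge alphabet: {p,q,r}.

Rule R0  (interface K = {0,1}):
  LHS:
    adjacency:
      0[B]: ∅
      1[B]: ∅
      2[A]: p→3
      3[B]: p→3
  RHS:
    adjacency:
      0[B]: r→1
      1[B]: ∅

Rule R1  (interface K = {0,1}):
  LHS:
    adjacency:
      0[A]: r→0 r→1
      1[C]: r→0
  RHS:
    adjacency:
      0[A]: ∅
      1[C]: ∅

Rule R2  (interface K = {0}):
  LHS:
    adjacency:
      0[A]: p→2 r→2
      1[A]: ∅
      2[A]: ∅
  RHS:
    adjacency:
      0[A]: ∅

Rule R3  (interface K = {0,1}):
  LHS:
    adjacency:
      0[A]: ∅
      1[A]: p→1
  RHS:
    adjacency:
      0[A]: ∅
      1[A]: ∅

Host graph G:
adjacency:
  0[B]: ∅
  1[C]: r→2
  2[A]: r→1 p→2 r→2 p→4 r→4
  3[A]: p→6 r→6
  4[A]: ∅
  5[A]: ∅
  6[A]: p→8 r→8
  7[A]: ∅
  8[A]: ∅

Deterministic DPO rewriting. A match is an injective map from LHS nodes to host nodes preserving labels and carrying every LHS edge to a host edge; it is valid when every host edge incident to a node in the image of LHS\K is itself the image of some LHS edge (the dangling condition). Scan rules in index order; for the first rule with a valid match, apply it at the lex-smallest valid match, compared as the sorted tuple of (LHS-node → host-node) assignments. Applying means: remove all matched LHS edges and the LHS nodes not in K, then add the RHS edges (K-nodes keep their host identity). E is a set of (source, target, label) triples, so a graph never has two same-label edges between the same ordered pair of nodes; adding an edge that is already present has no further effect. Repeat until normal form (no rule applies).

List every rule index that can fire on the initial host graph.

R0: no valid match — LHS pattern not found
R1: 1 valid match — {0↦2, 1↦1}
R2: 4 valid matches — {0↦2, 1↦5, 2↦4}, {0↦2, 1↦7, 2↦4}, {0↦6, 1↦5, 2↦8} (+1 more)
R3: 6 valid matches — {0↦3, 1↦2}, {0↦4, 1↦2}, {0↦5, 1↦2} (+3 more)

Answer: [R1,R2,R3]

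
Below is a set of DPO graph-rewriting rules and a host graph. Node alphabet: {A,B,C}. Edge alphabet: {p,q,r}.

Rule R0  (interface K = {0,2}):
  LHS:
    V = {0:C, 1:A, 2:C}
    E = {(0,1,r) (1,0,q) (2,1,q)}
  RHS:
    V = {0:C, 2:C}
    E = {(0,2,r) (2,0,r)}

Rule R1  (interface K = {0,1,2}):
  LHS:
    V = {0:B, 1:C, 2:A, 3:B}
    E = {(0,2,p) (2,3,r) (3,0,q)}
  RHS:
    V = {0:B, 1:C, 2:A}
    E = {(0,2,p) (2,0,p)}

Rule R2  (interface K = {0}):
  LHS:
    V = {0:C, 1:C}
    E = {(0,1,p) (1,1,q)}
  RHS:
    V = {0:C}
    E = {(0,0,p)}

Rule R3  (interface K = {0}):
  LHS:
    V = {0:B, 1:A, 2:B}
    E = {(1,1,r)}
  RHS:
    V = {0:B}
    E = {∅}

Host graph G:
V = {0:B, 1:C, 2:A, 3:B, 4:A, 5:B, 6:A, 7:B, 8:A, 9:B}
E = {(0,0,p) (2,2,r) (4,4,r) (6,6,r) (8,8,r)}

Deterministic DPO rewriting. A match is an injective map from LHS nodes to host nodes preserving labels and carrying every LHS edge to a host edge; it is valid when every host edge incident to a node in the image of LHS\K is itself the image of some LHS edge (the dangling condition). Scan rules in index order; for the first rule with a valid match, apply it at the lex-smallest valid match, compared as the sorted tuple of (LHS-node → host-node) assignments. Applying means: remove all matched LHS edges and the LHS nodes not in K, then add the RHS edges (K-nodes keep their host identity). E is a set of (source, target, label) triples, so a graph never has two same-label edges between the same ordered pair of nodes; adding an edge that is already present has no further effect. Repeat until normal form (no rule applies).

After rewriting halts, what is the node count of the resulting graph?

initial: |V|=10 |E|=5  E = 0-p->0 2-r->2 4-r->4 6-r->6 8-r->8
step 1: apply R3 at {0↦0, 1↦2, 2↦3}  → |V|=8 |E|=4  E = 0-p->0 4-r->4 6-r->6 8-r->8
step 2: apply R3 at {0↦0, 1↦4, 2↦5}  → |V|=6 |E|=3  E = 0-p->0 6-r->6 8-r->8
step 3: apply R3 at {0↦0, 1↦6, 2↦7}  → |V|=4 |E|=2  E = 0-p->0 8-r->8
step 4: apply R3 at {0↦0, 1↦8, 2↦9}  → |V|=2 |E|=1  E = 0-p->0
normal form: no rule applies after step 4
NF nodes: {0:B, 1:C}

Answer: 2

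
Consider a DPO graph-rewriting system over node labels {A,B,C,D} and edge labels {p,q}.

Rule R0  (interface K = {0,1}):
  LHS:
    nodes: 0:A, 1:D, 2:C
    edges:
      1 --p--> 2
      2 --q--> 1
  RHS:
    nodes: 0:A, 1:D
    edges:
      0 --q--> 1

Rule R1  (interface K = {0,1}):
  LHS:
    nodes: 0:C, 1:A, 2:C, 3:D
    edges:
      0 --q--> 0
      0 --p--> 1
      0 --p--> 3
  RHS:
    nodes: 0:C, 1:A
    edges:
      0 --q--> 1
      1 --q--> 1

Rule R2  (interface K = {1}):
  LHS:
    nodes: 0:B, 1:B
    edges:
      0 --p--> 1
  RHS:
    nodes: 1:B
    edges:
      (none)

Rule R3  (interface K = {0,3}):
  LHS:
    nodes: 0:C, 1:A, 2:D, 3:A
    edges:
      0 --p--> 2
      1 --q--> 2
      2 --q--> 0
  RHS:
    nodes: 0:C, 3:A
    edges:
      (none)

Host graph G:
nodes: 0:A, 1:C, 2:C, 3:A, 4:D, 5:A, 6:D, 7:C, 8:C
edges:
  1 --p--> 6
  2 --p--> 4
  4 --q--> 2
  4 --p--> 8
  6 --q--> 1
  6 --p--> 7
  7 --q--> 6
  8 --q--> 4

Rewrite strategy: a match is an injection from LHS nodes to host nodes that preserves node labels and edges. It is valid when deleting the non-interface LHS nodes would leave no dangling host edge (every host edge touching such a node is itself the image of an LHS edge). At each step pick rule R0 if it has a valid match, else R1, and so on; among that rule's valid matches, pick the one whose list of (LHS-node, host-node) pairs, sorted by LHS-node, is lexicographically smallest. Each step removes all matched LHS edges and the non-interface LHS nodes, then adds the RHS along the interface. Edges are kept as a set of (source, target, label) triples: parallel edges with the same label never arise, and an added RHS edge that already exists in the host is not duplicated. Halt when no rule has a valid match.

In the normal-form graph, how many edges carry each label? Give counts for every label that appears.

Answer: p:2 q:4

Derivation:
[0] host  ⇒  9 nodes, 8 edges  {1-p->6 2-p->4 4-q->2 4-p->8 6-q->1 6-p->7 7-q->6 8-q->4}
[1] R0 @ {0↦0, 1↦4, 2↦8}  ⇒  8 nodes, 7 edges  {0-q->4 1-p->6 2-p->4 4-q->2 6-q->1 6-p->7 7-q->6}
[2] R0 @ {0↦0, 1↦6, 2↦7}  ⇒  7 nodes, 6 edges  {0-q->4 0-q->6 1-p->6 2-p->4 4-q->2 6-q->1}
final graph: no rule applies after step 2
NF edges: [(0, 4, 'q'), (0, 6, 'q'), (1, 6, 'p'), (2, 4, 'p'), (4, 2, 'q'), (6, 1, 'q')]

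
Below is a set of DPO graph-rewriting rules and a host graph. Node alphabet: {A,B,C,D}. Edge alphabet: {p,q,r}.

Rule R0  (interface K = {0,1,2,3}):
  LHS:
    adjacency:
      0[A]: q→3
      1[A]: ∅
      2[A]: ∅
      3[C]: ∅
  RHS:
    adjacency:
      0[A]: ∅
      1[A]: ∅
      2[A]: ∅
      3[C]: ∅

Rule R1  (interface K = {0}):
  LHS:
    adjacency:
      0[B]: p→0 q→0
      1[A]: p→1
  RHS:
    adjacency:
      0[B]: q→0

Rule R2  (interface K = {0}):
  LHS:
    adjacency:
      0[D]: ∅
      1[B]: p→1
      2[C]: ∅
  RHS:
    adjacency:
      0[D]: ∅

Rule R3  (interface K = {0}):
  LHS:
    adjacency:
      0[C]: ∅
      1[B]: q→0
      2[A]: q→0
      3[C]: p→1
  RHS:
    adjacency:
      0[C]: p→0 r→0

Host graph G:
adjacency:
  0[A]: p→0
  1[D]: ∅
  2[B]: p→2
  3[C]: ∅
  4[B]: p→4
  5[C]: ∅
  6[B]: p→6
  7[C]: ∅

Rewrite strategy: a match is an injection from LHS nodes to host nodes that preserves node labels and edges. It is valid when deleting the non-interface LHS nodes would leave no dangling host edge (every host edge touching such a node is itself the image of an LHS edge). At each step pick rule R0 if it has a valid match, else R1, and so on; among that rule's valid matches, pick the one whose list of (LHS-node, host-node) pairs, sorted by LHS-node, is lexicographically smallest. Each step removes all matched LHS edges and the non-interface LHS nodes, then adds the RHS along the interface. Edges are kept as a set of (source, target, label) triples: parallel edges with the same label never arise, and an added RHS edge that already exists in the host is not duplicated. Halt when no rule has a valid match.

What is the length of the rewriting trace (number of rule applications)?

start.  V:8 E:4  edges: 0-p->0 2-p->2 4-p->4 6-p->6
1. fire R2 via {0↦1, 1↦2, 2↦3}  →  V:6 E:3  edges: 0-p->0 4-p->4 6-p->6
2. fire R2 via {0↦1, 1↦4, 2↦5}  →  V:4 E:2  edges: 0-p->0 6-p->6
3. fire R2 via {0↦1, 1↦6, 2↦7}  →  V:2 E:1  edges: 0-p->0
normal form: no rule applies after step 3

Answer: 3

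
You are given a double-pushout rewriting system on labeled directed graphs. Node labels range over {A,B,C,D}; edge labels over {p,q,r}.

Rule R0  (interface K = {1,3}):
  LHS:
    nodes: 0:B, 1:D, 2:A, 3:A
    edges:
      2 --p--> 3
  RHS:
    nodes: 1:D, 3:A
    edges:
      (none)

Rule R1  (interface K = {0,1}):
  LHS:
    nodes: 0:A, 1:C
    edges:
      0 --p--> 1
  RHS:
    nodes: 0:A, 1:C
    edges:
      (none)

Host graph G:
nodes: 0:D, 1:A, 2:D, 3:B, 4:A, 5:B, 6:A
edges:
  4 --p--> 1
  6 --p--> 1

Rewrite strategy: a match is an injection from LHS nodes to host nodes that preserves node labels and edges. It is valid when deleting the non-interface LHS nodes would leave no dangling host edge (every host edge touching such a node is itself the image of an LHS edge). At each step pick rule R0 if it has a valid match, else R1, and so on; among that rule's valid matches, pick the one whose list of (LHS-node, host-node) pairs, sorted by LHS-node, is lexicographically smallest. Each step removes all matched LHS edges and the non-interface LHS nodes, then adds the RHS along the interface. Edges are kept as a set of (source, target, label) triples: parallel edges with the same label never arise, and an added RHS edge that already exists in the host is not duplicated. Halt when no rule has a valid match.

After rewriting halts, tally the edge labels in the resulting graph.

initial: |V|=7 |E|=2  E = 4-p->1 6-p->1
step 1: apply R0 at {0↦3, 1↦0, 2↦4, 3↦1}  → |V|=5 |E|=1  E = 6-p->1
step 2: apply R0 at {0↦5, 1↦0, 2↦6, 3↦1}  → |V|=3 |E|=0  E = ∅
normal form: no rule applies after step 2
NF edges: []

Answer: (no edges)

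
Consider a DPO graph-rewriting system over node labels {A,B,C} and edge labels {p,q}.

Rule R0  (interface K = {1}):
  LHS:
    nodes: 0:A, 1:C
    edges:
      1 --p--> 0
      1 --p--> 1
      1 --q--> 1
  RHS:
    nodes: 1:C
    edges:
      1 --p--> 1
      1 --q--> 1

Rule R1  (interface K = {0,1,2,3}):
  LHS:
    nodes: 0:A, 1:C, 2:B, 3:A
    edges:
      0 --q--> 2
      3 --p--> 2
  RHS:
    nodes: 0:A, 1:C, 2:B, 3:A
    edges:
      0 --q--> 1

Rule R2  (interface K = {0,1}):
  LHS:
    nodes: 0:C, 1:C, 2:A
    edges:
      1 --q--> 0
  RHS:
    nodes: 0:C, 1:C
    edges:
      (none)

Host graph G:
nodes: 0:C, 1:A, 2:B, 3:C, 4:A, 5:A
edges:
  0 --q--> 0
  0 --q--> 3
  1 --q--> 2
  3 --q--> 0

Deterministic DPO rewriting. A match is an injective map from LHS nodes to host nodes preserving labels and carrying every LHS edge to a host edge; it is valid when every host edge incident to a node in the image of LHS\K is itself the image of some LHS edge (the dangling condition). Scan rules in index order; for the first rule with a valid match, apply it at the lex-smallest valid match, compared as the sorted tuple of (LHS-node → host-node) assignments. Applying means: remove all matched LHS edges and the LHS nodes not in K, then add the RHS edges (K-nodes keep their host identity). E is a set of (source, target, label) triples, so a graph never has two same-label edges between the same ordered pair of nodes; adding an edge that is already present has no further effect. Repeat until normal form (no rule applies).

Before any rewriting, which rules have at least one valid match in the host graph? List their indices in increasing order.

R0: no valid match — LHS pattern not found
R1: no valid match — LHS pattern not found
R2: 4 valid matches — {0↦0, 1↦3, 2↦4}, {0↦0, 1↦3, 2↦5}, {0↦3, 1↦0, 2↦4} (+1 more)

Answer: [R2]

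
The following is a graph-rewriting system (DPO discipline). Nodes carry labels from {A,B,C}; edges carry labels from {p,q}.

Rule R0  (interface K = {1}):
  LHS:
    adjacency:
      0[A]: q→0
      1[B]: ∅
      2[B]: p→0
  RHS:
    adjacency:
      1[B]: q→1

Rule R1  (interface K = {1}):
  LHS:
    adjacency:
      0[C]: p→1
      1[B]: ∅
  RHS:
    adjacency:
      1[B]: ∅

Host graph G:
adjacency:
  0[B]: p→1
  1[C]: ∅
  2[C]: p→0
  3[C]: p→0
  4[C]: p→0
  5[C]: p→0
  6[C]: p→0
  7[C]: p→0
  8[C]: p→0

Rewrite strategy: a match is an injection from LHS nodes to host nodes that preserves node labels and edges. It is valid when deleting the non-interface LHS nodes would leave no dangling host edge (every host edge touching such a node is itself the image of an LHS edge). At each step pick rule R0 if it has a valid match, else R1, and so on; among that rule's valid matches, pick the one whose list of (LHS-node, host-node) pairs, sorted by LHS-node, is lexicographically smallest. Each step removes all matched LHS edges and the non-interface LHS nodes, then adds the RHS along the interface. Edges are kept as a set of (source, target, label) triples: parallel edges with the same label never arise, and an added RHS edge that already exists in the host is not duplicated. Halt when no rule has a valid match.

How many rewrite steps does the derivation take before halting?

Answer: 7

Rewrite trace:
[0] host  ⇒  9 nodes, 8 edges  {0-p->1 2-p->0 3-p->0 4-p->0 5-p->0 6-p->0 7-p->0 8-p->0}
[1] R1 @ {0↦2, 1↦0}  ⇒  8 nodes, 7 edges  {0-p->1 3-p->0 4-p->0 5-p->0 6-p->0 7-p->0 8-p->0}
[2] R1 @ {0↦3, 1↦0}  ⇒  7 nodes, 6 edges  {0-p->1 4-p->0 5-p->0 6-p->0 7-p->0 8-p->0}
[3] R1 @ {0↦4, 1↦0}  ⇒  6 nodes, 5 edges  {0-p->1 5-p->0 6-p->0 7-p->0 8-p->0}
[4] R1 @ {0↦5, 1↦0}  ⇒  5 nodes, 4 edges  {0-p->1 6-p->0 7-p->0 8-p->0}
[5] R1 @ {0↦6, 1↦0}  ⇒  4 nodes, 3 edges  {0-p->1 7-p->0 8-p->0}
[6] R1 @ {0↦7, 1↦0}  ⇒  3 nodes, 2 edges  {0-p->1 8-p->0}
[7] R1 @ {0↦8, 1↦0}  ⇒  2 nodes, 1 edges  {0-p->1}
halt: no rule applies after step 7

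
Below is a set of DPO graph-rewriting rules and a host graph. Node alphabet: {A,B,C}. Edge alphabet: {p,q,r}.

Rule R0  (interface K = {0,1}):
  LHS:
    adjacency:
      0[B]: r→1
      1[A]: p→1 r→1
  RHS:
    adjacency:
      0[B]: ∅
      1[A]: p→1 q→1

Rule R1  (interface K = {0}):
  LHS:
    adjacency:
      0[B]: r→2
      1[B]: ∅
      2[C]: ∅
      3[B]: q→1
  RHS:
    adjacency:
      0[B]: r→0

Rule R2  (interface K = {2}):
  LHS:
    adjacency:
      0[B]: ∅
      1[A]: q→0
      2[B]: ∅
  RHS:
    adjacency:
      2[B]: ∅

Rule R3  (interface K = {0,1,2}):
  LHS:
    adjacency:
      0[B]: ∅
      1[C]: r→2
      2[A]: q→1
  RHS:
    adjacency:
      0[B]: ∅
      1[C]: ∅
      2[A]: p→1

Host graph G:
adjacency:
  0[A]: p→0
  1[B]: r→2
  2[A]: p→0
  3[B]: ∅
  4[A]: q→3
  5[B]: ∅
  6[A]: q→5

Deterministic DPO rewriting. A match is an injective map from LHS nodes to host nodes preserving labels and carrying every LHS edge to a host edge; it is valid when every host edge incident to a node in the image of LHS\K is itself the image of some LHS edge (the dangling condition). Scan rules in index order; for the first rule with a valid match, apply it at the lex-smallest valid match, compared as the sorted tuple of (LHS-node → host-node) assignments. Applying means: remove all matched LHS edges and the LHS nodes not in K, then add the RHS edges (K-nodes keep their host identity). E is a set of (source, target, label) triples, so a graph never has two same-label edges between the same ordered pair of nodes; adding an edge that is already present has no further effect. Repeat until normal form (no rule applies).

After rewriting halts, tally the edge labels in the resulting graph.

start.  V:7 E:5  edges: 0-p->0 1-r->2 2-p->0 4-q->3 6-q->5
1. fire R2 via {0↦3, 1↦4, 2↦1}  →  V:5 E:4  edges: 0-p->0 1-r->2 2-p->0 6-q->5
2. fire R2 via {0↦5, 1↦6, 2↦1}  →  V:3 E:3  edges: 0-p->0 1-r->2 2-p->0
final graph: no rule applies after step 2
NF edges: [(0, 0, 'p'), (1, 2, 'r'), (2, 0, 'p')]

Answer: p:2 r:1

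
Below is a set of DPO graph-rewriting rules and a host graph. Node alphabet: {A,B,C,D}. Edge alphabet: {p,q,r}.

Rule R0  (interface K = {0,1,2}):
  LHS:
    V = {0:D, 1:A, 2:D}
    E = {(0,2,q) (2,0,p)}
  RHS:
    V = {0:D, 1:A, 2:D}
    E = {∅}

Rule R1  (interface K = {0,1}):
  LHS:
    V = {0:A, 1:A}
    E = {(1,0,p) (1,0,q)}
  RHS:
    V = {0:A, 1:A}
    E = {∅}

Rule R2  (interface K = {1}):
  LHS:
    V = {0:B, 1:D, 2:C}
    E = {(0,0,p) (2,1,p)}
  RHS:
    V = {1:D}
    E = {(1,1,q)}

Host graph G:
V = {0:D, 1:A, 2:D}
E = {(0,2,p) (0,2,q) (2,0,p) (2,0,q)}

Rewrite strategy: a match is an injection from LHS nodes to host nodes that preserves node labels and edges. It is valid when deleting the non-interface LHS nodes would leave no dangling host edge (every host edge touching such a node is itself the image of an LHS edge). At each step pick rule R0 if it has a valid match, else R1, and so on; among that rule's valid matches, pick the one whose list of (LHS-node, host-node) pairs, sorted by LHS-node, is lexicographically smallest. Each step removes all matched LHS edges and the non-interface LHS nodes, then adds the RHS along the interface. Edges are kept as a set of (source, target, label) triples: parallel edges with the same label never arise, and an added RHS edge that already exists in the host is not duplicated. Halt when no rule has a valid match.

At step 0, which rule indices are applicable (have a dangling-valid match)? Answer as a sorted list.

Answer: [R0]

Rewrite trace:
R0: 2 valid matches — {0↦0, 1↦1, 2↦2}, {0↦2, 1↦1, 2↦0}
R1: no valid match — LHS pattern not found
R2: no valid match — LHS pattern not found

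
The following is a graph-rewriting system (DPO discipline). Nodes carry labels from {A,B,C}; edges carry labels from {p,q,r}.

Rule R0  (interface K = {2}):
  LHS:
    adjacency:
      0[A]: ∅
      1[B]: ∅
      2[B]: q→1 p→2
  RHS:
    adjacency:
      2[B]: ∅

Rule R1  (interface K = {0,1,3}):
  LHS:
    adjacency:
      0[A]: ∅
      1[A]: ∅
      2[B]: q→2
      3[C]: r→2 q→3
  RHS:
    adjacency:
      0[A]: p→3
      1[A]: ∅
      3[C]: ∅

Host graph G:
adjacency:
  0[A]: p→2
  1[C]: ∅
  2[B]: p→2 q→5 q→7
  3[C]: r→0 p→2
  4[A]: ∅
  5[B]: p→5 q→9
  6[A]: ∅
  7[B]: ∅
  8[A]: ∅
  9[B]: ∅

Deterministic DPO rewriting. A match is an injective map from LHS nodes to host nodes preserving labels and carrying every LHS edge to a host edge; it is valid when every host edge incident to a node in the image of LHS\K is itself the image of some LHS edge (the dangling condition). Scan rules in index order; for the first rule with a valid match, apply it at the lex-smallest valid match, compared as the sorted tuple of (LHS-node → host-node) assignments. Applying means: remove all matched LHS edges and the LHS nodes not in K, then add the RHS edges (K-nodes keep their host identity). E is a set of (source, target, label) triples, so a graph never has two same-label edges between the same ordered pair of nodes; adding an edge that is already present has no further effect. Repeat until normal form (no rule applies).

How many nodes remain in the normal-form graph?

Answer: 6

Derivation:
[0] host  ⇒  10 nodes, 8 edges  {0-p->2 2-p->2 2-q->5 2-q->7 3-r->0 3-p->2 5-p->5 5-q->9}
[1] R0 @ {0↦4, 1↦7, 2↦2}  ⇒  8 nodes, 6 edges  {0-p->2 2-q->5 3-r->0 3-p->2 5-p->5 5-q->9}
[2] R0 @ {0↦6, 1↦9, 2↦5}  ⇒  6 nodes, 4 edges  {0-p->2 2-q->5 3-r->0 3-p->2}
final graph: no rule applies after step 2
NF nodes: {0:A, 1:C, 2:B, 3:C, 5:B, 8:A}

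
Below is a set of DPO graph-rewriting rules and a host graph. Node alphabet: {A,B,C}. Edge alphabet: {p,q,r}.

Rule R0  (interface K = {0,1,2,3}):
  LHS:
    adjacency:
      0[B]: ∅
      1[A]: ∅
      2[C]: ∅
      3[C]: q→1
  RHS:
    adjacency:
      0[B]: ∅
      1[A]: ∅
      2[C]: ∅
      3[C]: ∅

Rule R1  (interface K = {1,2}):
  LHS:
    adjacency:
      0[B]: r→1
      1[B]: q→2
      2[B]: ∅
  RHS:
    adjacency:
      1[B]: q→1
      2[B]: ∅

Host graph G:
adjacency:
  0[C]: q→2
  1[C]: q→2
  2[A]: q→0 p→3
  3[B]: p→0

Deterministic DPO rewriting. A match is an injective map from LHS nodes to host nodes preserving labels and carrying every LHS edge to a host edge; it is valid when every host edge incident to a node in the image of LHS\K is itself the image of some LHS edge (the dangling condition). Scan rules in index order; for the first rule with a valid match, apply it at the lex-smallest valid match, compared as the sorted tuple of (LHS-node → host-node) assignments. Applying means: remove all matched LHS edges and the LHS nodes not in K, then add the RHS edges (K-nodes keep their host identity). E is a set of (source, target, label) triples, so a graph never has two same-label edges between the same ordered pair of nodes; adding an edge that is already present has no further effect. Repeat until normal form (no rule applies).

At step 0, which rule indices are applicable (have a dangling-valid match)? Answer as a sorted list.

R0: 2 valid matches — {0↦3, 1↦2, 2↦0, 3↦1}, {0↦3, 1↦2, 2↦1, 3↦0}
R1: no valid match — LHS pattern not found

Answer: [R0]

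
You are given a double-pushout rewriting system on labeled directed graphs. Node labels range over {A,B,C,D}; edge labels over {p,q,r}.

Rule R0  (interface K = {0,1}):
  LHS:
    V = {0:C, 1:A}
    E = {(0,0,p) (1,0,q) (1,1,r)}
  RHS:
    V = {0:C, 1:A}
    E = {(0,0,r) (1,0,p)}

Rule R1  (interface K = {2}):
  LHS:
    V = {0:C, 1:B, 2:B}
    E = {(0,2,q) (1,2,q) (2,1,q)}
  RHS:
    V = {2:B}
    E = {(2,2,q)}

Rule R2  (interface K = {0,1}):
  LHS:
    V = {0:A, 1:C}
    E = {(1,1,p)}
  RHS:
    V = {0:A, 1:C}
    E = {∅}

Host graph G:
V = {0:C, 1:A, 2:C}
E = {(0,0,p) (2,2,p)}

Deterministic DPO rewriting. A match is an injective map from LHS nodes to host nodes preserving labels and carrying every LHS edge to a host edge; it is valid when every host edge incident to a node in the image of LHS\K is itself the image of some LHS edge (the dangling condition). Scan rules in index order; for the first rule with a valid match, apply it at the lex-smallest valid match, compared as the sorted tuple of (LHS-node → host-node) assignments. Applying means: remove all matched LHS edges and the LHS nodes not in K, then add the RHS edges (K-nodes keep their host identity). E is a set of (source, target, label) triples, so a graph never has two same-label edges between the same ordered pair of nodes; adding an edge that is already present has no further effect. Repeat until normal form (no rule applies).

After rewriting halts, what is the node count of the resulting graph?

[0] host  ⇒  3 nodes, 2 edges  {0-p->0 2-p->2}
[1] R2 @ {0↦1, 1↦0}  ⇒  3 nodes, 1 edges  {2-p->2}
[2] R2 @ {0↦1, 1↦2}  ⇒  3 nodes, 0 edges  {∅}
normal form: no rule applies after step 2
NF nodes: {0:C, 1:A, 2:C}

Answer: 3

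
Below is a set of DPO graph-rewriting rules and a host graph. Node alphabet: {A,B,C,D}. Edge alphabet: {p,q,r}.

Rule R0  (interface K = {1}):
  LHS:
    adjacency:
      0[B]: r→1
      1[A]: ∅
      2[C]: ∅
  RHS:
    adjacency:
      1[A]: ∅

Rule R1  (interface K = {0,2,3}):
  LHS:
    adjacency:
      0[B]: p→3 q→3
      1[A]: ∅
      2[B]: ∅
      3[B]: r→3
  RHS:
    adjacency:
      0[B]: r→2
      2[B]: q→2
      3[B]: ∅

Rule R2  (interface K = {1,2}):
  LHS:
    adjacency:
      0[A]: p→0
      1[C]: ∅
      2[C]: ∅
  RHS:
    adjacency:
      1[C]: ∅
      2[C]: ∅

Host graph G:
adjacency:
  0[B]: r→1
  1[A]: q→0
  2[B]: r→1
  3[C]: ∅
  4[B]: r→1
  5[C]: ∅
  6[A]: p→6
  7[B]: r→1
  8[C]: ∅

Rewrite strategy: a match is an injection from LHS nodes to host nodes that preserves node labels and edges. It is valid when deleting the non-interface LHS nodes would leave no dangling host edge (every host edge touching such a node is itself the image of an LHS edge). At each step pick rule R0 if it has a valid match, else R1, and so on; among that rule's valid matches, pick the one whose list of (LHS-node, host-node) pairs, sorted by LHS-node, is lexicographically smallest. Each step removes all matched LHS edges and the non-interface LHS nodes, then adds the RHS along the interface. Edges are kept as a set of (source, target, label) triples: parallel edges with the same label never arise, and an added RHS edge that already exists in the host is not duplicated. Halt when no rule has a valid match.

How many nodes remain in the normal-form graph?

Answer: 3

Derivation:
[0] host  ⇒  9 nodes, 6 edges  {0-r->1 1-q->0 2-r->1 4-r->1 6-p->6 7-r->1}
[1] R0 @ {0↦2, 1↦1, 2↦3}  ⇒  7 nodes, 5 edges  {0-r->1 1-q->0 4-r->1 6-p->6 7-r->1}
[2] R0 @ {0↦4, 1↦1, 2↦5}  ⇒  5 nodes, 4 edges  {0-r->1 1-q->0 6-p->6 7-r->1}
[3] R0 @ {0↦7, 1↦1, 2↦8}  ⇒  3 nodes, 3 edges  {0-r->1 1-q->0 6-p->6}
normal form: no rule applies after step 3
NF nodes: {0:B, 1:A, 6:A}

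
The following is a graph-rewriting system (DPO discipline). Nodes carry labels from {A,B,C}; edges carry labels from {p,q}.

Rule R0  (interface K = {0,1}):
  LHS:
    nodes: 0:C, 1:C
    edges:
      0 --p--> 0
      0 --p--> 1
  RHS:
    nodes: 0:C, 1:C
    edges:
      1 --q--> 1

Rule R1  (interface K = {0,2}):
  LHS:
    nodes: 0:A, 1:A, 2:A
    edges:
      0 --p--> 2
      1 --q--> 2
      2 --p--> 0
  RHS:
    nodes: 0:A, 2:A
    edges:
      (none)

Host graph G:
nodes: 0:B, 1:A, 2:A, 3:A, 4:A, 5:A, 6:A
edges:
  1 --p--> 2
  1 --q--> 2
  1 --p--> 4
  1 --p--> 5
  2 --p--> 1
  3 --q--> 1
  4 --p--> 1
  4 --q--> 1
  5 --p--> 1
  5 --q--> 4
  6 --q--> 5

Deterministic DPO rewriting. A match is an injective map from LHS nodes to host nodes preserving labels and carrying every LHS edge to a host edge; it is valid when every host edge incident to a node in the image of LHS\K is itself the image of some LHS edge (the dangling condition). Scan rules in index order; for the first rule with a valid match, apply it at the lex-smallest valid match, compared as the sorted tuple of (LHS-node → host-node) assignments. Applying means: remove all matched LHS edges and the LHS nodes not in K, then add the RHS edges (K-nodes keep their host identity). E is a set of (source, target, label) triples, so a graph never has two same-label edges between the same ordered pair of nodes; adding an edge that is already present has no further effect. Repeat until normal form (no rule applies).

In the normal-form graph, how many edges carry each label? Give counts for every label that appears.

Answer: q:2

Rewrite trace:
start.  V:7 E:11  edges: 1-p->2 1-q->2 1-p->4 1-p->5 2-p->1 3-q->1 4-p->1 4-q->1 5-p->1 5-q->4 6-q->5
1. fire R1 via {0↦1, 1↦6, 2↦5}  →  V:6 E:8  edges: 1-p->2 1-q->2 1-p->4 2-p->1 3-q->1 4-p->1 4-q->1 5-q->4
2. fire R1 via {0↦1, 1↦5, 2↦4}  →  V:5 E:5  edges: 1-p->2 1-q->2 2-p->1 3-q->1 4-q->1
3. fire R1 via {0↦2, 1↦3, 2↦1}  →  V:4 E:2  edges: 1-q->2 4-q->1
halt: no rule applies after step 3
NF edges: [(1, 2, 'q'), (4, 1, 'q')]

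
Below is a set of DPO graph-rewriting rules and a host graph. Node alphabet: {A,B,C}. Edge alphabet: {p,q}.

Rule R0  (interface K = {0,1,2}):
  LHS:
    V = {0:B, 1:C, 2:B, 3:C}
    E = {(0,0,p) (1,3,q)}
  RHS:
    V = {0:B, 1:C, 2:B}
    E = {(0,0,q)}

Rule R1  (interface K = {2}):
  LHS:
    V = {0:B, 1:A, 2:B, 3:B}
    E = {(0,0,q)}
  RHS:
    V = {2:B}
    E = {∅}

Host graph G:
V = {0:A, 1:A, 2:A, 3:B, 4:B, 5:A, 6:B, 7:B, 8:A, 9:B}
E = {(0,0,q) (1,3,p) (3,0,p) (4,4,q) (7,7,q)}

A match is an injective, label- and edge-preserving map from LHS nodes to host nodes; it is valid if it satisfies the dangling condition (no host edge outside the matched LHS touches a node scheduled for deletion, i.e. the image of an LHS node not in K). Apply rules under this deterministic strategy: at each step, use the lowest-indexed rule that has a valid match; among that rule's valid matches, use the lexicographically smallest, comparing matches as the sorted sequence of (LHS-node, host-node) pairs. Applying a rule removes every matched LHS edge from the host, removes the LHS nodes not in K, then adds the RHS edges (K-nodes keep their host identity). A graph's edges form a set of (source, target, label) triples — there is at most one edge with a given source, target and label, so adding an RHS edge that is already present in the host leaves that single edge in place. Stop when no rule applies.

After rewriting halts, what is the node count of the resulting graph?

start.  V:10 E:5  edges: 0-q->0 1-p->3 3-p->0 4-q->4 7-q->7
1. fire R1 via {0↦4, 1↦2, 2↦3, 3↦6}  →  V:7 E:4  edges: 0-q->0 1-p->3 3-p->0 7-q->7
2. fire R1 via {0↦7, 1↦5, 2↦3, 3↦9}  →  V:4 E:3  edges: 0-q->0 1-p->3 3-p->0
halt: no rule applies after step 2
NF nodes: {0:A, 1:A, 3:B, 8:A}

Answer: 4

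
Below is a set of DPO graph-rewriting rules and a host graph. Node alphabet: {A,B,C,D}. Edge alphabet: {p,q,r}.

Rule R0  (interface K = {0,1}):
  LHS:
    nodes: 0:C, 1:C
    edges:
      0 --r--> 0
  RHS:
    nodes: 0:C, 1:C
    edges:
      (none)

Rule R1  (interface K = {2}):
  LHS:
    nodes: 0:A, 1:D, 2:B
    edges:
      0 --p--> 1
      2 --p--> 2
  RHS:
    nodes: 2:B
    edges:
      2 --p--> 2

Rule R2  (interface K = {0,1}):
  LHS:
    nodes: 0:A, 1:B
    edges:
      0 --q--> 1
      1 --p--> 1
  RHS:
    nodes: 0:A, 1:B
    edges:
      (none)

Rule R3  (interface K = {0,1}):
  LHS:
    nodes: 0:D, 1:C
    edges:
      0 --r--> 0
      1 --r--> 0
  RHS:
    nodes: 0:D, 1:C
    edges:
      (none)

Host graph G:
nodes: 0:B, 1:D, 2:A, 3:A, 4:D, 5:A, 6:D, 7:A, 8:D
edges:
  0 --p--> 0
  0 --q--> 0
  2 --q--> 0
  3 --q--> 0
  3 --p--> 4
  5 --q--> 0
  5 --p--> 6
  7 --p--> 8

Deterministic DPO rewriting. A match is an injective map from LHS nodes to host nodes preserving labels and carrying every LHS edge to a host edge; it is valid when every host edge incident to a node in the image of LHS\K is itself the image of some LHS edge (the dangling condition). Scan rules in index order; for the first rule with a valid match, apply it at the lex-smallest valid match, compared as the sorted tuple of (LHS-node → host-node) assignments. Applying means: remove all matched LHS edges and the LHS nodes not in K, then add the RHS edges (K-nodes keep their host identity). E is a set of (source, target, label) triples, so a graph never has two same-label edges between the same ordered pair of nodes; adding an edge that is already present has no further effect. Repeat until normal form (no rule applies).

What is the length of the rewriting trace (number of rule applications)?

Answer: 2

Derivation:
start.  V:9 E:8  edges: 0-p->0 0-q->0 2-q->0 3-q->0 3-p->4 5-q->0 5-p->6 7-p->8
1. fire R1 via {0↦7, 1↦8, 2↦0}  →  V:7 E:7  edges: 0-p->0 0-q->0 2-q->0 3-q->0 3-p->4 5-q->0 5-p->6
2. fire R2 via {0↦2, 1↦0}  →  V:7 E:5  edges: 0-q->0 3-q->0 3-p->4 5-q->0 5-p->6
final graph: no rule applies after step 2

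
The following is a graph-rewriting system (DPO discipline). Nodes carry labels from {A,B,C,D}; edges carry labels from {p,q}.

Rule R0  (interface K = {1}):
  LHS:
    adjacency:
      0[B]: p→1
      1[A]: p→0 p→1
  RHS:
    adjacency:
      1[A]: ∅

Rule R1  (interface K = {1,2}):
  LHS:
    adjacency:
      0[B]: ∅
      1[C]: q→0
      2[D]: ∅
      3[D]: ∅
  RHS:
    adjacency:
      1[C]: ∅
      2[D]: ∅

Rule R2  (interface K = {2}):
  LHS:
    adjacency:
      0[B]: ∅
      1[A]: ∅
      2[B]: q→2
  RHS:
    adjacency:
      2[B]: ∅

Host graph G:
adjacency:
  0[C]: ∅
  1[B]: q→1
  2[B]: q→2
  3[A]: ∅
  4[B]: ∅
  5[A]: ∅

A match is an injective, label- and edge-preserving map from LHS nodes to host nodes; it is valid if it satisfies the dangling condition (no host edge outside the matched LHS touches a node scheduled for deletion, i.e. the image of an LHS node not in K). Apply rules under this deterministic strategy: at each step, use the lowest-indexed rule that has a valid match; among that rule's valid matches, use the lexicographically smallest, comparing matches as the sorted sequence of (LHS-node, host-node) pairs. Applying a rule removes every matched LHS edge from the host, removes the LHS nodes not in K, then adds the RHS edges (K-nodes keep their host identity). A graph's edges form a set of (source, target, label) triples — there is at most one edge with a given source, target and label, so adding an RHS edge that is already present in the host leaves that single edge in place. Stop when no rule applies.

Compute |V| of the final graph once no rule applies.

[0] host  ⇒  6 nodes, 2 edges  {1-q->1 2-q->2}
[1] R2 @ {0↦4, 1↦3, 2↦1}  ⇒  4 nodes, 1 edges  {2-q->2}
[2] R2 @ {0↦1, 1↦5, 2↦2}  ⇒  2 nodes, 0 edges  {∅}
normal form: no rule applies after step 2
NF nodes: {0:C, 2:B}

Answer: 2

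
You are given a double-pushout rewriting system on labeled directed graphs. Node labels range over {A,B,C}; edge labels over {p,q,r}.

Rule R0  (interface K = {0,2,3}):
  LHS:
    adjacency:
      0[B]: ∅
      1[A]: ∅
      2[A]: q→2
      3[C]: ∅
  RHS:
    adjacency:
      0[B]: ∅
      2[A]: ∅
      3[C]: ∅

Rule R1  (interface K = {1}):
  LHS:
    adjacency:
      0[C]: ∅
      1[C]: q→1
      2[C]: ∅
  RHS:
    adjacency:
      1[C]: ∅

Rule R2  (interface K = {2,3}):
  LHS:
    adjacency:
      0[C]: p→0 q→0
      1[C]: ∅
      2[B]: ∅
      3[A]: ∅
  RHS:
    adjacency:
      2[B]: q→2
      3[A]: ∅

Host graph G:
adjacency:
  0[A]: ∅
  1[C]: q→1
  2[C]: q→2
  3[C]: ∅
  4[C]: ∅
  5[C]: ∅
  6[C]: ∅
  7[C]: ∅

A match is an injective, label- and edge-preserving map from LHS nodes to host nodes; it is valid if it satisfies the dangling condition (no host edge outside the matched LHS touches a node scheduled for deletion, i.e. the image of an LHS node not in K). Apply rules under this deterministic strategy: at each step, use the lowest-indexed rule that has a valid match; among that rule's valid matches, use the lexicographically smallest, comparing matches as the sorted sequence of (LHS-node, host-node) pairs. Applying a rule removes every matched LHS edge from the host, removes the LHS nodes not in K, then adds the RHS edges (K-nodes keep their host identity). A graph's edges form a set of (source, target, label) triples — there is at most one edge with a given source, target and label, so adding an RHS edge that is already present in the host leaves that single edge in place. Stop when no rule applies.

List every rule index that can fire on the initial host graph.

Answer: [R1]

Derivation:
R0: no valid match — LHS pattern not found
R1: 40 valid matches — {0↦3, 1↦1, 2↦4}, {0↦3, 1↦1, 2↦5}, {0↦3, 1↦1, 2↦6} (+37 more)
R2: no valid match — LHS pattern not found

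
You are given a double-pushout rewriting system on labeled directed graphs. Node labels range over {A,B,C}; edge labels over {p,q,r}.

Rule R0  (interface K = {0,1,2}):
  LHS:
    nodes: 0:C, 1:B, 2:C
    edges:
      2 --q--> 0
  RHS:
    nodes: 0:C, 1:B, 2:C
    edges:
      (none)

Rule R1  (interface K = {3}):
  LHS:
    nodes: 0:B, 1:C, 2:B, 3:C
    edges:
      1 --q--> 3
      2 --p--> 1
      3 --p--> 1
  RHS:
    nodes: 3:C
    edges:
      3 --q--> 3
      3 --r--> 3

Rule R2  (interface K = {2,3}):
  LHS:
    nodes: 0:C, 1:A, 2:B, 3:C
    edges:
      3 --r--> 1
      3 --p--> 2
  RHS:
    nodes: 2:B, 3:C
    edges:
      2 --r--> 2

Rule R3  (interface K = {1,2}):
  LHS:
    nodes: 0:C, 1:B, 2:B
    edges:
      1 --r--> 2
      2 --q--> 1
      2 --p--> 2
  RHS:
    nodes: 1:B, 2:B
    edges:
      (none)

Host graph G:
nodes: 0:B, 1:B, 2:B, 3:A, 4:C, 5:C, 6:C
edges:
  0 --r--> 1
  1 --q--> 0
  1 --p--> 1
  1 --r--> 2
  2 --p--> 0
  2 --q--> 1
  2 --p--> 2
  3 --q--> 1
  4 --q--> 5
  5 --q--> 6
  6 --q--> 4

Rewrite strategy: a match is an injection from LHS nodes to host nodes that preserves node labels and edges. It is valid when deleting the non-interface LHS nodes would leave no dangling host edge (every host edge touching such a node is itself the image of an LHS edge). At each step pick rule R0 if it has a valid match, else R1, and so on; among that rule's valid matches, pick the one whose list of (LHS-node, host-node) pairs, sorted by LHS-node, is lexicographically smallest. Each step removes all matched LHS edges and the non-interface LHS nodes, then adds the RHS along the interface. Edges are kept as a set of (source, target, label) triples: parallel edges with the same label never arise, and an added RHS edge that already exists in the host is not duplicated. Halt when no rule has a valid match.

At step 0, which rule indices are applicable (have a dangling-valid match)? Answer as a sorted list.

R0: 9 valid matches — {0↦4, 1↦0, 2↦6}, {0↦4, 1↦1, 2↦6}, {0↦4, 1↦2, 2↦6} (+6 more)
R1: no valid match — LHS pattern not found
R2: no valid match — LHS pattern not found
R3: no valid match — 6 raw matches, all fail dangling condition

Answer: [R0]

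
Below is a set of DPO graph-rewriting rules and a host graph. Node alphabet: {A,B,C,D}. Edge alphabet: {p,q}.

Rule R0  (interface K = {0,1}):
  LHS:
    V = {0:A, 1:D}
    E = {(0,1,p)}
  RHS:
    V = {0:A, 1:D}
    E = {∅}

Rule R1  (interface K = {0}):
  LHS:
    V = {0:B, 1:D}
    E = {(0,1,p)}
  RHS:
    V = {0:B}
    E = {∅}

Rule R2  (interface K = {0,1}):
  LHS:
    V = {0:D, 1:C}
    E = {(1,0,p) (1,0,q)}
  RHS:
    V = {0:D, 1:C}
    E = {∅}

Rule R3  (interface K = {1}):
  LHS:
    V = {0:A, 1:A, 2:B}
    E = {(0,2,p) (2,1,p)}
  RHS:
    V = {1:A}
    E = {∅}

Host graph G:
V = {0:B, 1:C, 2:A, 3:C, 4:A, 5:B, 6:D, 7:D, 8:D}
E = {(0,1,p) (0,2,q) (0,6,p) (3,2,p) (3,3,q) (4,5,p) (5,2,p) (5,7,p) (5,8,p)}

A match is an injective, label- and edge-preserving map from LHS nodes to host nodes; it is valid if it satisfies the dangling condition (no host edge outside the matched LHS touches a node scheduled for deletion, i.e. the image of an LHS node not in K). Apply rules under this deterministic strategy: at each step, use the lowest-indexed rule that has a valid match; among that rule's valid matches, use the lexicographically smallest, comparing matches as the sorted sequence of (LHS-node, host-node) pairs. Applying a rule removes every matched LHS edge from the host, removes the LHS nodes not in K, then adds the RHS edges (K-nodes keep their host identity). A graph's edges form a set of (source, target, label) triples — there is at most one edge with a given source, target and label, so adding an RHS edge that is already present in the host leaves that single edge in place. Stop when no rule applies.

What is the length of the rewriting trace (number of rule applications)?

Answer: 4

Rewrite trace:
[0] host  ⇒  9 nodes, 9 edges  {0-p->1 0-q->2 0-p->6 3-p->2 3-q->3 4-p->5 5-p->2 5-p->7 5-p->8}
[1] R1 @ {0↦0, 1↦6}  ⇒  8 nodes, 8 edges  {0-p->1 0-q->2 3-p->2 3-q->3 4-p->5 5-p->2 5-p->7 5-p->8}
[2] R1 @ {0↦5, 1↦7}  ⇒  7 nodes, 7 edges  {0-p->1 0-q->2 3-p->2 3-q->3 4-p->5 5-p->2 5-p->8}
[3] R1 @ {0↦5, 1↦8}  ⇒  6 nodes, 6 edges  {0-p->1 0-q->2 3-p->2 3-q->3 4-p->5 5-p->2}
[4] R3 @ {0↦4, 1↦2, 2↦5}  ⇒  4 nodes, 4 edges  {0-p->1 0-q->2 3-p->2 3-q->3}
halt: no rule applies after step 4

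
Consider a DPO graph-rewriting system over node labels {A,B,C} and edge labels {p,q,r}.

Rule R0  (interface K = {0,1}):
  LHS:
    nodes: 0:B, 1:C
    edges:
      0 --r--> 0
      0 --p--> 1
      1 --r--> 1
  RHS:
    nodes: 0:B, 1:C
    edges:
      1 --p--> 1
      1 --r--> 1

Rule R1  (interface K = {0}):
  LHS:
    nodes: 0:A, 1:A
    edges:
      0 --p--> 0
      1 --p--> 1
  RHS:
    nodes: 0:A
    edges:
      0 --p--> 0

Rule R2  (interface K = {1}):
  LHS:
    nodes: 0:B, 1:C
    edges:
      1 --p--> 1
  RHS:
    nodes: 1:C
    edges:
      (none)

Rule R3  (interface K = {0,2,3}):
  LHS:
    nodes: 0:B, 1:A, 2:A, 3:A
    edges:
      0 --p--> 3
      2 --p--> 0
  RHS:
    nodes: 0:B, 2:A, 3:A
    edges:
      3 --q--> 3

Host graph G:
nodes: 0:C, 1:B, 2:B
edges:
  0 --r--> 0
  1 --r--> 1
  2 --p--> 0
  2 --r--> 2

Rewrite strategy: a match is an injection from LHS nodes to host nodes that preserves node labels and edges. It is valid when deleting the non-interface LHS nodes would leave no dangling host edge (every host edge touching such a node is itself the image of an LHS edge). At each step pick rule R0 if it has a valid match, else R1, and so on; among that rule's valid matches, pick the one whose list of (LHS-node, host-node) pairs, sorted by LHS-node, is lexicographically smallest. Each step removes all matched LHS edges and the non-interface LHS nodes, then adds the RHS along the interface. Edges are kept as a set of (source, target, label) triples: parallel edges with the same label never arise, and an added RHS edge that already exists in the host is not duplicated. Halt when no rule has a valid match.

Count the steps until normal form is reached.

[0] host  ⇒  3 nodes, 4 edges  {0-r->0 1-r->1 2-p->0 2-r->2}
[1] R0 @ {0↦2, 1↦0}  ⇒  3 nodes, 3 edges  {0-p->0 0-r->0 1-r->1}
[2] R2 @ {0↦2, 1↦0}  ⇒  2 nodes, 2 edges  {0-r->0 1-r->1}
final graph: no rule applies after step 2

Answer: 2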